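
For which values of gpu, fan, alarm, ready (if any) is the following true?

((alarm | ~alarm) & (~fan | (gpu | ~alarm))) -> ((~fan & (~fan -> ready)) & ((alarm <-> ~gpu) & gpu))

gpu = True, fan = False, alarm = False, ready = True

  ((alarm | ~alarm) & (~fan | (gpu | ~alarm))) -> ((~fan & (~fan -> ready)) & ((alarm <-> ~gpu) & gpu)) = True
    (alarm | ~alarm) & (~fan | (gpu | ~alarm)) = True
      alarm | ~alarm = True
        ~alarm = True
      ~fan | (gpu | ~alarm) = True
        ~fan = True
        gpu | ~alarm = True
          ~alarm = True
    (~fan & (~fan -> ready)) & ((alarm <-> ~gpu) & gpu) = True
      ~fan & (~fan -> ready) = True
        ~fan = True
        ~fan -> ready = True
          ~fan = True
      (alarm <-> ~gpu) & gpu = True
        alarm <-> ~gpu = True
          ~gpu = False
The formula evaluates to True.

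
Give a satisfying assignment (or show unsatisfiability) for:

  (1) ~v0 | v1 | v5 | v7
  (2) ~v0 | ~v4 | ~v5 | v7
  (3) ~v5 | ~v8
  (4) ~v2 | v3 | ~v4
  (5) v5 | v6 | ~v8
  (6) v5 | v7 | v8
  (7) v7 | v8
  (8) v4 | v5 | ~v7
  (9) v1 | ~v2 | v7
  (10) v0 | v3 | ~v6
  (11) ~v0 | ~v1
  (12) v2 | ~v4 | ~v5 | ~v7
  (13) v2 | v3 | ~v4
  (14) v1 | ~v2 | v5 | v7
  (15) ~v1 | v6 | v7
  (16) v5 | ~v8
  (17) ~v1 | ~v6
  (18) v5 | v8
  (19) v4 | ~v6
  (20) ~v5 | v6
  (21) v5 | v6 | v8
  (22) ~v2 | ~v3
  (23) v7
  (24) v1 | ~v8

UNSATISFIABLE

Case v5 = True:
  (~v5 | ~v8) forces v8 = False.
  (v7 | v8) forces v7 = True.
  (~v5 | v6) forces v6 = True.
  (~v1 | ~v6) forces v1 = False.
  (v4 | ~v6) forces v4 = True.
  (v2 | ~v4 | ~v5 | ~v7) forces v2 = True.
  (~v2 | v3 | ~v4) forces v3 = True.
  Clause (~v2 | ~v3) is falsified — contradiction.
Case v5 = False:
  (v5 | ~v8) forces v8 = False.
  Clause (v5 | v8) is falsified — contradiction.
Both cases fail, so the formula is unsatisfiable.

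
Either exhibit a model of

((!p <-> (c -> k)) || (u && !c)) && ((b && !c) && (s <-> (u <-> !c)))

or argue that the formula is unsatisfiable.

k = True, s = False, p = False, b = True, u = False, c = False

  (!p <-> (c -> k)) || (u && !c) = True
    !p <-> (c -> k) = True
      !p = True
      c -> k = True
    u && !c = False
      !c = True
  (b && !c) && (s <-> (u <-> !c)) = True
    b && !c = True
      !c = True
    s <-> (u <-> !c) = True
      u <-> !c = False
        !c = True
Both conjuncts True, so the formula holds.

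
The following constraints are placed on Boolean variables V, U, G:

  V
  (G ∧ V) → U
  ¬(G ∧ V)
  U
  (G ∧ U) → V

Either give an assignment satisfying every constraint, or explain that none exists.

V=T, U=T, G=F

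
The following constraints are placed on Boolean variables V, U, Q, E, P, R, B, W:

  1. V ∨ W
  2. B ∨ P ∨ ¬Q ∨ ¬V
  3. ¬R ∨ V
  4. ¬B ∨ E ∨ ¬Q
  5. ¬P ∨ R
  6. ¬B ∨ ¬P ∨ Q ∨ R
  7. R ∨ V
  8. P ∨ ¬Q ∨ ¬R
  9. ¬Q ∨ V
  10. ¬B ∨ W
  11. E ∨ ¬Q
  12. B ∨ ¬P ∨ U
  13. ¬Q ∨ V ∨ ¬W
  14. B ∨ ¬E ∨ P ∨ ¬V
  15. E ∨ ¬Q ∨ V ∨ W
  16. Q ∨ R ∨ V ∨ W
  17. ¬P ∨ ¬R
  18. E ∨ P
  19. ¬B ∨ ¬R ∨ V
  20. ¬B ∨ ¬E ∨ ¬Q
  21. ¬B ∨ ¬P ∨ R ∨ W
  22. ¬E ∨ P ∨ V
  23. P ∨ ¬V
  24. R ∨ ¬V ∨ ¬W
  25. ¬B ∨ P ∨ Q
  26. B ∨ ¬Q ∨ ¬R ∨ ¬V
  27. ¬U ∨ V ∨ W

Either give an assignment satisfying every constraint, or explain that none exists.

Case P = True:
  (¬P ∨ R) forces R = True.
  Clause (¬P ∨ ¬R) is falsified — contradiction.
Case P = False:
  (E ∨ P) forces E = True.
  (¬E ∨ P ∨ V) forces V = True.
  Clause (P ∨ ¬V) is falsified — contradiction.
Both cases fail, so the formula is unsatisfiable.

The formula is unsatisfiable.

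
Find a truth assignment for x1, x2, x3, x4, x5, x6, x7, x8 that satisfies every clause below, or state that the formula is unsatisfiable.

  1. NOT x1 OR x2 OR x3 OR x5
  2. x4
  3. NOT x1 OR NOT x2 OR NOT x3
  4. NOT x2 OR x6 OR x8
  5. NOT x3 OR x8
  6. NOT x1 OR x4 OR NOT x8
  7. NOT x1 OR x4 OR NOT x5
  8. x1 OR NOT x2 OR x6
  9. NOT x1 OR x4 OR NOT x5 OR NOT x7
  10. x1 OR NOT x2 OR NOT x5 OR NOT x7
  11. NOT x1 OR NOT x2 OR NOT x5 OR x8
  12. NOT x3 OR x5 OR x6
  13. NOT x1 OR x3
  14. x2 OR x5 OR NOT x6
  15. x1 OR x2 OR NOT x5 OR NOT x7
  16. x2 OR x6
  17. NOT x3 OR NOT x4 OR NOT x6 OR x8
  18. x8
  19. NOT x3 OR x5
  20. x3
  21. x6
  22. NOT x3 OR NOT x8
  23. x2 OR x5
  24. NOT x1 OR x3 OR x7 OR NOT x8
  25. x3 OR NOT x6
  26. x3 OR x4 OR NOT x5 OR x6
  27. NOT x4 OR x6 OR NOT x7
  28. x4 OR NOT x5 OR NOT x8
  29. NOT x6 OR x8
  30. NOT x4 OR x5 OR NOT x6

Case x3 = True:
  (x4) forces x4 = True.
  (NOT x3 OR x8) forces x8 = True.
  Clause (NOT x3 OR NOT x8) is falsified — contradiction.
Case x3 = False:
  Clause (x3) is falsified — contradiction.
Both cases fail, so the formula is unsatisfiable.

Unsatisfiable — no assignment works.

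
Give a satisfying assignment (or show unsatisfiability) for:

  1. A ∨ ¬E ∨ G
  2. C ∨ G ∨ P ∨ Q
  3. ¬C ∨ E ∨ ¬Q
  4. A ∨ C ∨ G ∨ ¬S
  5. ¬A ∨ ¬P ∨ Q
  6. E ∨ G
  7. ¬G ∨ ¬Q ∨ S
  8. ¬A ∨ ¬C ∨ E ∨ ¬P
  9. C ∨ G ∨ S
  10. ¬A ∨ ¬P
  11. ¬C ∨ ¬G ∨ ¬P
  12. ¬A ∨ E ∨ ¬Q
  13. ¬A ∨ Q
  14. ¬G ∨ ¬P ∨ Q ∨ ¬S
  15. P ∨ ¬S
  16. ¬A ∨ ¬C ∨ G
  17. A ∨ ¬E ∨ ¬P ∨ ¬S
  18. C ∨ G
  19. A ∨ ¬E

Set Q = False.
  then (¬A ∨ Q) forces A = False.
  then (A ∨ ¬E) forces E = False.
  then (E ∨ G) forces G = True.
Try S = True:
  (¬G ∨ ¬P ∨ Q ∨ ¬S) forces P = False.
  clause (P ∨ ¬S) is falsified — backtrack.
So S = False.
Set P = False.
Set C = False.
All clauses satisfied.

Q = False; G = True; A = False; E = False; S = False; P = False; C = False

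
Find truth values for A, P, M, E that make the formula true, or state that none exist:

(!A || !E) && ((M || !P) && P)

A = False, P = True, M = True, E = True

  !A || !E = True
    !A = True
    !E = False
  (M || !P) && P = True
    M || !P = True
      !P = False
Both conjuncts True, so the formula holds.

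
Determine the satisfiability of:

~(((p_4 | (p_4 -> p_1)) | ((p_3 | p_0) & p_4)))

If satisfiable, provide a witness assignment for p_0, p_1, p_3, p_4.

UNSATISFIABLE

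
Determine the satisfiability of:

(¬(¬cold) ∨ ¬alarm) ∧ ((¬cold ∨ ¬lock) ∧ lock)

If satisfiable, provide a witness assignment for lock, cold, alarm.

lock=T; cold=F; alarm=F

  ¬(¬cold) ∨ ¬alarm = True
    ¬(¬cold) = False
      ¬cold = True
    ¬alarm = True
  (¬cold ∨ ¬lock) ∧ lock = True
    ¬cold ∨ ¬lock = True
      ¬cold = True
      ¬lock = False
Both conjuncts True, so the formula holds.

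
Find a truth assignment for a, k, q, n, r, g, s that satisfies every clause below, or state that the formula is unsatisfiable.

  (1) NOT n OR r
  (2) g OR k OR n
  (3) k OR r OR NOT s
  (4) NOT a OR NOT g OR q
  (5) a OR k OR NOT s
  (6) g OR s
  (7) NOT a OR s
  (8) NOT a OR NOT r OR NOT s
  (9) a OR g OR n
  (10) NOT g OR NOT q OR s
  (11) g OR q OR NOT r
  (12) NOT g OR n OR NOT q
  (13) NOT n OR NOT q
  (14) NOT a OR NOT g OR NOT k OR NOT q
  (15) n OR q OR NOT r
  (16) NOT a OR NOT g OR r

a = False; k = True; q = False; n = True; r = True; g = True; s = False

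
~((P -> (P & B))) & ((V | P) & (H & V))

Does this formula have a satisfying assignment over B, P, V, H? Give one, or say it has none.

B: False, P: True, V: True, H: True

  ~((P -> (P & B))) = True
    P -> (P & B) = False
      P & B = False
  (V | P) & (H & V) = True
    V | P = True
    H & V = True
Both conjuncts True, so the formula holds.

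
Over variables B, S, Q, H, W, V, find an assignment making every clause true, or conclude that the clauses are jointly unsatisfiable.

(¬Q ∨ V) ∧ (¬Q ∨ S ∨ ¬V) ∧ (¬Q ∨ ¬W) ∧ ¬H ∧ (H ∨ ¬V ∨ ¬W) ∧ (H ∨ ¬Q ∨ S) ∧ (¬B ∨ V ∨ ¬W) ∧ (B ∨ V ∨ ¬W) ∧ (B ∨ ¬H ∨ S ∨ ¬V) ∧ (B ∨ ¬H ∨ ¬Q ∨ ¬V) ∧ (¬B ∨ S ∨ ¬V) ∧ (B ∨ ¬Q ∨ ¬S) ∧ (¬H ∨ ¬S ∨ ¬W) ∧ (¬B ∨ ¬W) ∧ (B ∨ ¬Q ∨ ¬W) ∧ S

Unit clause (¬H) forces H = False.
Unit clause (S) forces S = True.
Set B = True.
  then (¬B ∨ ¬W) forces W = False.
Set Q = False.
Set V = True.
All clauses satisfied.

B = True, S = True, Q = False, H = False, W = False, V = True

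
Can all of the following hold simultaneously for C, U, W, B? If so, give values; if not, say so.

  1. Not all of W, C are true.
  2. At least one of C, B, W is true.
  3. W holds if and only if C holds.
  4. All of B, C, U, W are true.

Case C = True:
  (1) with C=T forces W = False.
  Constraint (3) is violated (W=F, C=T) — contradiction.
Case C = False:
  Constraint (4) is violated (C=F) — contradiction.
Both cases fail — unsatisfiable.

The formula is unsatisfiable.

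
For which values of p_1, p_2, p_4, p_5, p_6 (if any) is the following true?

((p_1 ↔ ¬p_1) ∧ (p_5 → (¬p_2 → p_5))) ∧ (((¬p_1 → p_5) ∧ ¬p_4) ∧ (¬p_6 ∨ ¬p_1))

Unsatisfiable — no assignment works.

The conjunct p_1 ↔ ¬p_1 is unsatisfiable on its own:
  p_1=F: evaluates to False.
  p_1=T: evaluates to False.
So the whole conjunction is unsatisfiable.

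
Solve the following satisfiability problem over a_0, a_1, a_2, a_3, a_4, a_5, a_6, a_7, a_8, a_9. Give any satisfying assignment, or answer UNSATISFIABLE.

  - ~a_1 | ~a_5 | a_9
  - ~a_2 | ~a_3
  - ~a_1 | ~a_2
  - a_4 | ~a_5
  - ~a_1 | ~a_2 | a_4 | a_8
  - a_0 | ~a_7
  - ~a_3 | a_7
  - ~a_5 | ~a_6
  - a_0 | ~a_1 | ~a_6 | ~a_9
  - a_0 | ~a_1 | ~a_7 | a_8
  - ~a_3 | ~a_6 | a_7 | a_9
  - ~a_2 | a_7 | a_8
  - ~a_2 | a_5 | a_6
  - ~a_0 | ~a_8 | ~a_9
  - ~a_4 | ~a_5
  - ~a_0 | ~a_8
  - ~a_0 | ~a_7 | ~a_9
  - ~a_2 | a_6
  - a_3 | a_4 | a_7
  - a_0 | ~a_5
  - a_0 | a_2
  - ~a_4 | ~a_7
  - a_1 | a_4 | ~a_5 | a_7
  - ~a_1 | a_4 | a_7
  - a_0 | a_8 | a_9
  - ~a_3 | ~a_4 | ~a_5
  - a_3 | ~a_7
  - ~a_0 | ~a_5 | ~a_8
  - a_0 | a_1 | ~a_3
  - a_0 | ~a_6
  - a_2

The formula is unsatisfiable.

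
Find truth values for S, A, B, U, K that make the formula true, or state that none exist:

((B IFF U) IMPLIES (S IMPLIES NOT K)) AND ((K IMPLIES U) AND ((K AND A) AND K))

S: False; A: True; B: False; U: True; K: True

  (B IFF U) IMPLIES (S IMPLIES NOT K) = True
    B IFF U = False
    S IMPLIES NOT K = True
      NOT K = False
  (K IMPLIES U) AND ((K AND A) AND K) = True
    K IMPLIES U = True
    (K AND A) AND K = True
      K AND A = True
Both conjuncts True, so the formula holds.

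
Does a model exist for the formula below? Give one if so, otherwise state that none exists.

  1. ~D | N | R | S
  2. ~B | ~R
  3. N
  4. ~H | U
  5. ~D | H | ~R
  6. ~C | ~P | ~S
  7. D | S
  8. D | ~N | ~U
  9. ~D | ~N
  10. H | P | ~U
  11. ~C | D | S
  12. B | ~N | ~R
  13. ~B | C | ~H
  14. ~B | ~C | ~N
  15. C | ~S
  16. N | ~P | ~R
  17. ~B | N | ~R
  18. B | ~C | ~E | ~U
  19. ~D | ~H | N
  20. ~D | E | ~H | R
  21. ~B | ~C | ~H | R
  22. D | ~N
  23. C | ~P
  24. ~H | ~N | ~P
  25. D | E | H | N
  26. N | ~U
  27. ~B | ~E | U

Unsatisfiable — no assignment works.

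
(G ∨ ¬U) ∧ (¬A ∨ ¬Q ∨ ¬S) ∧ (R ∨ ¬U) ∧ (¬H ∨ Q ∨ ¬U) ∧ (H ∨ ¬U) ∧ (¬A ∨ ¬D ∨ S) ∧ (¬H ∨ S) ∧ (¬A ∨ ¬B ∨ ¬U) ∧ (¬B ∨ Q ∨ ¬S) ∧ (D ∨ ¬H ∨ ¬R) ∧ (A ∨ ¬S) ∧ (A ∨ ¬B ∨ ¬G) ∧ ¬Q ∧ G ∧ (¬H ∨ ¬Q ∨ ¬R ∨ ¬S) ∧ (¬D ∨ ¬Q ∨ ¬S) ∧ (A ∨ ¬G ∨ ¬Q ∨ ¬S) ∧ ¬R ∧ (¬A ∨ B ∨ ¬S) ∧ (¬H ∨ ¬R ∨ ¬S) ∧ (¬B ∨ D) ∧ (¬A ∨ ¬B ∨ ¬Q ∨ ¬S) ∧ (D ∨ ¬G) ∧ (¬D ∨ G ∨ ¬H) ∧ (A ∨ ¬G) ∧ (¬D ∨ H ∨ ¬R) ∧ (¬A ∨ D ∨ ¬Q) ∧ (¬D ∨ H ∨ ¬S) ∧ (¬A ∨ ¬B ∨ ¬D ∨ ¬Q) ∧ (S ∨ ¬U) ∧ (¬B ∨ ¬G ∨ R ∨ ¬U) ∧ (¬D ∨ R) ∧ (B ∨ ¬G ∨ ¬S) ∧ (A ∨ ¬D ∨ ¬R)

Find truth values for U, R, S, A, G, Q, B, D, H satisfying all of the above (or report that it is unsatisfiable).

The formula is unsatisfiable.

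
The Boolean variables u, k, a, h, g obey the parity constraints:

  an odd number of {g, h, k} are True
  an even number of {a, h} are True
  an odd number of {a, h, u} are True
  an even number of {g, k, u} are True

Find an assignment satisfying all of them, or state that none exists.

u=T, k=F, a=F, h=F, g=T

{g, h, k}: 1 true → odd ✓
{a, h}: 0 true → even ✓
{a, h, u}: 1 true → odd ✓
{g, k, u}: 2 true → even ✓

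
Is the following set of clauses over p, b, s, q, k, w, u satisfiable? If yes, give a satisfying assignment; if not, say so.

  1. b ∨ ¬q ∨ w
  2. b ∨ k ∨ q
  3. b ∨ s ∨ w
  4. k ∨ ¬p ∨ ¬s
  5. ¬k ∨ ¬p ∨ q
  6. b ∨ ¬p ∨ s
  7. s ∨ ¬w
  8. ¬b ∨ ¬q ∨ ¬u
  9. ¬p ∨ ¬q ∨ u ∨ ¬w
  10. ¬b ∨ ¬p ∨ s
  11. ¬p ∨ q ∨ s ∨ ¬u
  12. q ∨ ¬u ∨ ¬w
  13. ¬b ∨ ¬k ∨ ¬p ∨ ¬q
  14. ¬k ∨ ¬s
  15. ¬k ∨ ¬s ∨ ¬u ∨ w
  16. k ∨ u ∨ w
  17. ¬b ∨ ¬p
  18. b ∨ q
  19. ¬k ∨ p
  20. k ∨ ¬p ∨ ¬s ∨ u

p = False, b = True, s = False, q = False, k = False, w = False, u = True

Set p = False.
  then (¬k ∨ p) forces k = False.
Set b = True.
Set s = False.
  then (s ∨ ¬w) forces w = False.
  then (k ∨ u ∨ w) forces u = True.
  then (¬b ∨ ¬q ∨ ¬u) forces q = False.
All clauses satisfied.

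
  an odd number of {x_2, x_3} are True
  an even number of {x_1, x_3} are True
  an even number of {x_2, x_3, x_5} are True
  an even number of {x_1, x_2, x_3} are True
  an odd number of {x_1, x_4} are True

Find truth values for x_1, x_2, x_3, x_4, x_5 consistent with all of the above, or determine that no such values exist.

x_1=T; x_2=F; x_3=T; x_4=F; x_5=T

{x_2, x_3}: 1 true → odd ✓
{x_1, x_3}: 2 true → even ✓
{x_2, x_3, x_5}: 2 true → even ✓
{x_1, x_2, x_3}: 2 true → even ✓
{x_1, x_4}: 1 true → odd ✓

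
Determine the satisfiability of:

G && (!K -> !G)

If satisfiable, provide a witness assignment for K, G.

K = True, G = True

  !K -> !G = True
    !K = False
    !G = False
Both conjuncts True, so the formula holds.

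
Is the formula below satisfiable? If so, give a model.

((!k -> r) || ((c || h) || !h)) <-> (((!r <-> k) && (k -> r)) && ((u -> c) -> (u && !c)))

h: False; c: False; r: True; k: False; u: True

  ((!k -> r) || ((c || h) || !h)) <-> (((!r <-> k) && (k -> r)) && ((u -> c) -> (u && !c))) = True
    (!k -> r) || ((c || h) || !h) = True
      !k -> r = True
        !k = True
      (c || h) || !h = True
        c || h = False
        !h = True
    ((!r <-> k) && (k -> r)) && ((u -> c) -> (u && !c)) = True
      (!r <-> k) && (k -> r) = True
        !r <-> k = True
          !r = False
        k -> r = True
      (u -> c) -> (u && !c) = True
        u -> c = False
        u && !c = True
          !c = True
The formula evaluates to True.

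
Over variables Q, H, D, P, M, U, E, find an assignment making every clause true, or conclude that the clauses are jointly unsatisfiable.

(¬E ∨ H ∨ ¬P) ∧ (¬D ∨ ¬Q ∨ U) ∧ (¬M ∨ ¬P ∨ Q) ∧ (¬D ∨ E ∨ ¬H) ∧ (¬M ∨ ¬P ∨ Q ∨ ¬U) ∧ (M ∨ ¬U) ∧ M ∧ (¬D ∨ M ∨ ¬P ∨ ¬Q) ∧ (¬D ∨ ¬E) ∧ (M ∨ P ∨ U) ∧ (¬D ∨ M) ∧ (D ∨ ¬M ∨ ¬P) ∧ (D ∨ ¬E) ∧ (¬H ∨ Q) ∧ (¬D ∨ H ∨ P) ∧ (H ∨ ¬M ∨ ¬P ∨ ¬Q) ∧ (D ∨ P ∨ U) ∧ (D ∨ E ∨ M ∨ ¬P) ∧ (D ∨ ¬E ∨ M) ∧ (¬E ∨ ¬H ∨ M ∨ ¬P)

Q = True, H = False, D = False, P = False, M = True, U = True, E = False

Unit clause (M) forces M = True.
Set Q = True.
Set H = False.
  then (H ∨ ¬M ∨ ¬P ∨ ¬Q) forces P = False.
  then (¬D ∨ H ∨ P) forces D = False.
  then (D ∨ P ∨ U) forces U = True.
  then (D ∨ ¬E) forces E = False.
All clauses satisfied.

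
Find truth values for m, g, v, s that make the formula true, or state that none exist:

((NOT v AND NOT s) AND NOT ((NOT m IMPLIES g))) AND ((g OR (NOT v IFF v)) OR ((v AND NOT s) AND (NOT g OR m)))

Case v = True: the conjunct NOT v is False.
Case v = False: the formula simplifies to (NOT s AND NOT ((NOT m IMPLIES g))) AND g.
  g = True: the conjunct NOT ((NOT m IMPLIES g)) becomes NOT ((NOT m IMPLIES True)) = False.
  g = False: the conjunct g is False.
Both cases fail — unsatisfiable.

Unsatisfiable — no assignment works.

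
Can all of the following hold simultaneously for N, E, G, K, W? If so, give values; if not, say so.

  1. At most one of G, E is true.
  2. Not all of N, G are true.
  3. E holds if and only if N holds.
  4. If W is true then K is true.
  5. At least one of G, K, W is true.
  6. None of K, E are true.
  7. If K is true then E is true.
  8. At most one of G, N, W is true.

N = False; E = False; G = True; K = False; W = False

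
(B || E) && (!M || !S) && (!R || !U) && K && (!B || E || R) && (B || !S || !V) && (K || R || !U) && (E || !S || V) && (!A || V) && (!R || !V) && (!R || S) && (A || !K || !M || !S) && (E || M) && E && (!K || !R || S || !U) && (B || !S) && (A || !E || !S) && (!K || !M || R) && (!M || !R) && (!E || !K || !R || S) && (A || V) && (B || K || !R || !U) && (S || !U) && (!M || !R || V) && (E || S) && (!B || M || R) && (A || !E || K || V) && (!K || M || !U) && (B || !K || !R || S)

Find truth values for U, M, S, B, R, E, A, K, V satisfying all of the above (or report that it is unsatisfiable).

Unit clause (K) forces K = True.
Unit clause (E) forces E = True.
Try U = True:
  (!R || !U) forces R = False.
  (!K || !M || R) forces M = False.
  clause (!K || M || !U) is falsified — backtrack.
So U = False.
Try M = True:
  (!M || !S) forces S = False.
  (!R || S) forces R = False.
  clause (!K || !M || R) is falsified — backtrack.
So M = False.
Try S = True:
  (B || !S) forces B = True.
  (A || !E || !S) forces A = True.
  (!A || V) forces V = True.
  (!R || !V) forces R = False.
  clause (!B || M || R) is falsified — backtrack.
So S = False.
  then (!R || S) forces R = False.
  then (!B || M || R) forces B = False.
Set A = True.
  then (!A || V) forces V = True.
All clauses satisfied.

U=F, M=F, S=F, B=F, R=F, E=T, A=T, K=T, V=T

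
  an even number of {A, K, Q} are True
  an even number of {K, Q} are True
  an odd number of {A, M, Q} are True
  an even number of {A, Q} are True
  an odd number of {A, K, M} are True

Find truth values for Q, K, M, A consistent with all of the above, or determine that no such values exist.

Q=F, K=F, M=T, A=F

{A, K, Q}: 0 true → even ✓
{K, Q}: 0 true → even ✓
{A, M, Q}: 1 true → odd ✓
{A, Q}: 0 true → even ✓
{A, K, M}: 1 true → odd ✓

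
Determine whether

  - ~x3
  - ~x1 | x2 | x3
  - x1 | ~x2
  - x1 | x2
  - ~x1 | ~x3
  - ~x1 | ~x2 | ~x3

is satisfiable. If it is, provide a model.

Unit clause (~x3) forces x3 = False.
Try x1 = False:
  (x1 | ~x2) forces x2 = False.
  clause (x1 | x2) is falsified — backtrack.
So x1 = True.
  then (~x1 | x2 | x3) forces x2 = True.
Check each clause:
  (~x3): ~x3 holds.
  (~x1 | x2 | x3): x2 holds.
  (x1 | ~x2): x1 holds.
  (x1 | x2): x1 holds.
  (~x1 | ~x3): ~x3 holds.
  (~x1 | ~x2 | ~x3): ~x3 holds.
All clauses satisfied.

x1 = True, x2 = True, x3 = False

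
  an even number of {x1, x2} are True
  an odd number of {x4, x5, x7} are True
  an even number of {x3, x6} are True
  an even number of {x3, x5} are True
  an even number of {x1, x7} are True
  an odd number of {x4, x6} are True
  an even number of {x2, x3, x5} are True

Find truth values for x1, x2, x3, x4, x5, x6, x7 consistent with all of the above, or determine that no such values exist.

x1 = False, x2 = False, x3 = False, x4 = True, x5 = False, x6 = False, x7 = False

{x1, x2}: 0 true → even ✓
{x4, x5, x7}: 1 true → odd ✓
{x3, x6}: 0 true → even ✓
{x3, x5}: 0 true → even ✓
{x1, x7}: 0 true → even ✓
{x4, x6}: 1 true → odd ✓
{x2, x3, x5}: 0 true → even ✓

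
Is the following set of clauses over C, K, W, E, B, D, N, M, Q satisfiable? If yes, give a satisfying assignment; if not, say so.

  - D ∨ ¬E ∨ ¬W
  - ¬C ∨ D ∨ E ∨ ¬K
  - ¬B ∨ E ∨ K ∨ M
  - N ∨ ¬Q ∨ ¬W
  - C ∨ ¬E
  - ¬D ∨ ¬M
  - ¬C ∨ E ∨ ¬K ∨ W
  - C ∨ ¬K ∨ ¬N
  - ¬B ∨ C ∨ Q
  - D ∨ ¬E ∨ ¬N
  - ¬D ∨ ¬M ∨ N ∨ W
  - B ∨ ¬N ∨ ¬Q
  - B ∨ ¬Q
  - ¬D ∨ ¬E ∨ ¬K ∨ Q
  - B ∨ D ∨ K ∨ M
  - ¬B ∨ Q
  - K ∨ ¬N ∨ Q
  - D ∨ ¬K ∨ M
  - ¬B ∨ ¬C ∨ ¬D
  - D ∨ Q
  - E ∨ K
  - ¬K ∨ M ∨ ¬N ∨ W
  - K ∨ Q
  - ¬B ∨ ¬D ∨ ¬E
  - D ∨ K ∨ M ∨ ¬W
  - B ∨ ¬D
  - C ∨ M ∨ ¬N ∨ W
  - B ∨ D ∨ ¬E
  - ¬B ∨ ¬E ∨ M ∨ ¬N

Set C = False.
  then (C ∨ ¬E) forces E = False.
  then (E ∨ K) forces K = True.
  then (C ∨ ¬K ∨ ¬N) forces N = False.
Try W = True:
  (N ∨ ¬Q ∨ ¬W) forces Q = False.
  (¬B ∨ C ∨ Q) forces B = False.
  (D ∨ Q) forces D = True.
  clause (B ∨ ¬D) is falsified — backtrack.
So W = False.
Set B = True.
  then (¬B ∨ C ∨ Q) forces Q = True.
Set D = False.
  then (D ∨ ¬K ∨ M) forces M = True.
All clauses satisfied.

C = False; K = True; W = False; E = False; B = True; D = False; N = False; M = True; Q = True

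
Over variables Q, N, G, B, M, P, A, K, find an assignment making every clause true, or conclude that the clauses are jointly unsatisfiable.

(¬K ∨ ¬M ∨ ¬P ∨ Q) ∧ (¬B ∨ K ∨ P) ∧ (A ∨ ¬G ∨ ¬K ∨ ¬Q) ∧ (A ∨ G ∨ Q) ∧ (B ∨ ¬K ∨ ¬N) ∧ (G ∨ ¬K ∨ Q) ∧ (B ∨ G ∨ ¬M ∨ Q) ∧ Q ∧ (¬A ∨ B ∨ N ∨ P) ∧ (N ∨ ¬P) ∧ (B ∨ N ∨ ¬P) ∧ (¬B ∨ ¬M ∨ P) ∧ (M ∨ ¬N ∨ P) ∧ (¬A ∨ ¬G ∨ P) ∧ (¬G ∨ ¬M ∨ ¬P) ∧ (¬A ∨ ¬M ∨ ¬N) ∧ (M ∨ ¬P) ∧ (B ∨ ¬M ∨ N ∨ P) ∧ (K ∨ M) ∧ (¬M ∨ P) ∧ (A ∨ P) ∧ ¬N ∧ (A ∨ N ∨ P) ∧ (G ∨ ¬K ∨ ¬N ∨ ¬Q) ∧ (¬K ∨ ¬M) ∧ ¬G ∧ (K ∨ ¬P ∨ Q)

Q = True; N = False; G = False; B = True; M = False; P = False; A = True; K = True

Unit clause (Q) forces Q = True.
Unit clause (¬N) forces N = False.
Unit clause (¬G) forces G = False.
In (N ∨ ¬P) only ¬P is left, so P = False.
In (¬M ∨ P) only ¬M is left, so M = False.
In (A ∨ P) only A is left, so A = True.
In (¬A ∨ B ∨ N ∨ P) only B is left, so B = True.
In (K ∨ M) only K is left, so K = True.
All clauses satisfied.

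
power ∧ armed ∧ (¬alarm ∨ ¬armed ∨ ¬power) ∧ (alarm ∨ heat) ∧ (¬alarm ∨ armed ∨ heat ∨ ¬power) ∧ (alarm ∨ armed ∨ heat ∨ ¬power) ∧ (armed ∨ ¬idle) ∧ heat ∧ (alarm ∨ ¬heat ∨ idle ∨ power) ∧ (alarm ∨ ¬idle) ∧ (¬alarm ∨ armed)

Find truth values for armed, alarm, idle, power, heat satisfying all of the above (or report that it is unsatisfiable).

armed = True, alarm = False, idle = False, power = True, heat = True

Unit clause (power) forces power = True.
Unit clause (armed) forces armed = True.
In (¬alarm ∨ ¬armed ∨ ¬power) only ¬alarm is left, so alarm = False.
In (alarm ∨ heat) only heat is left, so heat = True.
In (alarm ∨ ¬idle) only ¬idle is left, so idle = False.
All clauses satisfied.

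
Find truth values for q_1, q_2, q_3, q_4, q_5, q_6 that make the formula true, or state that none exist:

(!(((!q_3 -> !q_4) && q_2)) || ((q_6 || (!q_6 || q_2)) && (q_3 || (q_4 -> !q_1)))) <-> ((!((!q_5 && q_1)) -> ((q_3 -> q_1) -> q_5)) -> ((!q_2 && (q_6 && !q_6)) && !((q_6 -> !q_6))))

q_1=F; q_2=T; q_3=F; q_4=T; q_5=F; q_6=F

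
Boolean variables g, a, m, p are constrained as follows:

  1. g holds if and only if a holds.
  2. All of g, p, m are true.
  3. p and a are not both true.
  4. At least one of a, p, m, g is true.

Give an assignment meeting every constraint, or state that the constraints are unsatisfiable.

Unsatisfiable — no assignment works.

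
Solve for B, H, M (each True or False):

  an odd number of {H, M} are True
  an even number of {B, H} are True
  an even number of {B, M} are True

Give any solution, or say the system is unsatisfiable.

No satisfying assignment exists.

Adding constraints 1, 2, 3 mod 2: every variable appears an even number of times on the left, so the left side is 0.
But the right sides sum to 1 (mod 2). 0 ≠ 1 — the system is inconsistent.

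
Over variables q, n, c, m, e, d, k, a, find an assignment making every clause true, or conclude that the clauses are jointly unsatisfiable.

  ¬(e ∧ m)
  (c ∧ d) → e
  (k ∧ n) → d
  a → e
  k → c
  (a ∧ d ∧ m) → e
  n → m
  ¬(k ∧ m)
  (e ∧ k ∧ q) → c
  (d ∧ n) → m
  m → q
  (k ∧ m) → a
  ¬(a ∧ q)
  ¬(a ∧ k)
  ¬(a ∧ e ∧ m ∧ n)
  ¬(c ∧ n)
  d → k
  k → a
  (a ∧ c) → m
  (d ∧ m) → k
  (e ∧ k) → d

q = True, n = False, c = True, m = False, e = False, d = False, k = False, a = False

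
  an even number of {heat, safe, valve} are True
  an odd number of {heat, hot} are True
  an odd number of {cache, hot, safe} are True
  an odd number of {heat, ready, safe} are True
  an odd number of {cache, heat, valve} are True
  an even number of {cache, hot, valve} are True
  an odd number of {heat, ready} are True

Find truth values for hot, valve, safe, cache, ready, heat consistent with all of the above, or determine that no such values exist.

hot=F, valve=T, safe=F, cache=T, ready=F, heat=T

{heat, safe, valve}: 2 true → even ✓
{heat, hot}: 1 true → odd ✓
{cache, hot, safe}: 1 true → odd ✓
{heat, ready, safe}: 1 true → odd ✓
{cache, heat, valve}: 3 true → odd ✓
{cache, hot, valve}: 2 true → even ✓
{heat, ready}: 1 true → odd ✓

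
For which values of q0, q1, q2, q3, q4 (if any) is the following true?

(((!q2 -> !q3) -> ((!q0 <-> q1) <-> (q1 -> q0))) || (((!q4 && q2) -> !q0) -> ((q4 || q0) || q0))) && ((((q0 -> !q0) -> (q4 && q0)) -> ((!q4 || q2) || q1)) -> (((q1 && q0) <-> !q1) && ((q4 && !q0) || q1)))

q0: False, q1: True, q2: False, q3: True, q4: True

  ((!q2 -> !q3) -> ((!q0 <-> q1) <-> (q1 -> q0))) || (((!q4 && q2) -> !q0) -> ((q4 || q0) || q0)) = True
    (!q2 -> !q3) -> ((!q0 <-> q1) <-> (q1 -> q0)) = True
      !q2 -> !q3 = False
        !q2 = True
        !q3 = False
      (!q0 <-> q1) <-> (q1 -> q0) = False
        !q0 <-> q1 = True
          !q0 = True
        q1 -> q0 = False
    ((!q4 && q2) -> !q0) -> ((q4 || q0) || q0) = True
      (!q4 && q2) -> !q0 = True
        !q4 && q2 = False
          !q4 = False
        !q0 = True
      (q4 || q0) || q0 = True
        q4 || q0 = True
  (((q0 -> !q0) -> (q4 && q0)) -> ((!q4 || q2) || q1)) -> (((q1 && q0) <-> !q1) && ((q4 && !q0) || q1)) = True
    ((q0 -> !q0) -> (q4 && q0)) -> ((!q4 || q2) || q1) = True
      (q0 -> !q0) -> (q4 && q0) = False
        q0 -> !q0 = True
          !q0 = True
        q4 && q0 = False
      (!q4 || q2) || q1 = True
        !q4 || q2 = False
          !q4 = False
    ((q1 && q0) <-> !q1) && ((q4 && !q0) || q1) = True
      (q1 && q0) <-> !q1 = True
        q1 && q0 = False
        !q1 = False
      (q4 && !q0) || q1 = True
        q4 && !q0 = True
          !q0 = True
Both conjuncts True, so the formula holds.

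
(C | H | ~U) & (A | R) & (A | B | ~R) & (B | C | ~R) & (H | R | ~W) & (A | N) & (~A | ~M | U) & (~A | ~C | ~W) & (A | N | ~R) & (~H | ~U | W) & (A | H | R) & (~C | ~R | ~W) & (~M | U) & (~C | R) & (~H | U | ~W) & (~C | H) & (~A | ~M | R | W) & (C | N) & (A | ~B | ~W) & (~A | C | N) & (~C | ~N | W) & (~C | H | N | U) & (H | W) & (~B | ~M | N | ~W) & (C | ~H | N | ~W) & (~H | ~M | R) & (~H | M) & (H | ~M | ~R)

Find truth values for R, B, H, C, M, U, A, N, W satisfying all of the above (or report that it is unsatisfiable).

R = True, B = True, H = False, C = False, M = False, U = False, A = True, N = True, W = True

Set R = True.
Set B = True.
Set H = False.
  then (~C | H) forces C = False.
  then (C | N) forces N = True.
  then (H | W) forces W = True.
  then (H | ~M | ~R) forces M = False.
  then (C | H | ~U) forces U = False.
  then (A | ~B | ~W) forces A = True.
All clauses satisfied.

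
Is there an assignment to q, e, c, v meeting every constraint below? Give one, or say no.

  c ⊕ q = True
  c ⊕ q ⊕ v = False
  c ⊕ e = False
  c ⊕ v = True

q = True, e = False, c = False, v = True

c ⊕ q = F ⊕ T = True ✓
c ⊕ q ⊕ v = F ⊕ T ⊕ T = False ✓
c ⊕ e = F ⊕ F = False ✓
c ⊕ v = F ⊕ T = True ✓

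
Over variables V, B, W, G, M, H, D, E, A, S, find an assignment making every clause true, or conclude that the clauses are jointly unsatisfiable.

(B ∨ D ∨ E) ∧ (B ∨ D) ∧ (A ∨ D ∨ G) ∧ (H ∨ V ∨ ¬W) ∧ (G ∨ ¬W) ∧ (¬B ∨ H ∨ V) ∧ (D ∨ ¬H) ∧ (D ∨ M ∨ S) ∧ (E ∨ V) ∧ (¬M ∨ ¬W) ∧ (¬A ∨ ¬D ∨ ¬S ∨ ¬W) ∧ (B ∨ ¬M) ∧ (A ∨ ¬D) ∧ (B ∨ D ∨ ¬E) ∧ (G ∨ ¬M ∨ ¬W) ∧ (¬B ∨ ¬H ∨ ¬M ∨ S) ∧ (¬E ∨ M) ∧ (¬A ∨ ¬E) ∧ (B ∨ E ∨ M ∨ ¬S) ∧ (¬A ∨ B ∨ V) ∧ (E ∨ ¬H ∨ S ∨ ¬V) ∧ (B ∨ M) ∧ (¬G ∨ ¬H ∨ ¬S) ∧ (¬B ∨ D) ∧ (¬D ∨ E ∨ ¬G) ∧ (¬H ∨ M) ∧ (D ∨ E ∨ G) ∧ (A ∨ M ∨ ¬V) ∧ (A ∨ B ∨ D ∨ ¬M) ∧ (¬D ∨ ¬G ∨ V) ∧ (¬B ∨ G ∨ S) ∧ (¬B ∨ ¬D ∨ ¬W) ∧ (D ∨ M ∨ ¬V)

V: True, B: True, W: False, G: False, M: True, H: True, D: True, E: False, A: True, S: True

Set V = True.
Try B = False:
  (B ∨ D) forces D = True.
  (B ∨ ¬M) forces M = False.
  clause (B ∨ M) is falsified — backtrack.
So B = True.
  then (¬B ∨ D) forces D = True.
  then (¬B ∨ ¬D ∨ ¬W) forces W = False.
  then (A ∨ ¬D) forces A = True.
  then (¬A ∨ ¬E) forces E = False.
  then (¬D ∨ E ∨ ¬G) forces G = False.
  then (¬B ∨ G ∨ S) forces S = True.
Set M = True.
Set H = True.
All clauses satisfied.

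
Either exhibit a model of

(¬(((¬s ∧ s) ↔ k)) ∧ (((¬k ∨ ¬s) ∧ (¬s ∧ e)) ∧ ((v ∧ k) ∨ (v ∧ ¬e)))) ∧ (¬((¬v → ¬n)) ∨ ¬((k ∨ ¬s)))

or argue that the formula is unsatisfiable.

Case s = True: the conjunct ¬s is False.
Case s = False: the formula simplifies to (¬(¬k) ∧ (e ∧ ((v ∧ k) ∨ (v ∧ ¬e)))) ∧ ¬((¬v → ¬n)).
  v = True: the conjunct ¬((¬v → ¬n)) becomes ¬((False → ¬n)) = False.
  v = False: the conjunct (v ∧ k) ∨ (v ∧ ¬e) becomes (False ∧ k) ∨ (False ∧ ¬e) = False.
Both cases fail — unsatisfiable.

Unsatisfiable — no assignment works.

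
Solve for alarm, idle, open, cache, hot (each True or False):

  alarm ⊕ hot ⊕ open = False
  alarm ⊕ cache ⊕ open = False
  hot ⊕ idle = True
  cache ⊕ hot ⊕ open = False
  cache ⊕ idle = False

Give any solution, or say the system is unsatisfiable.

No satisfying assignment exists.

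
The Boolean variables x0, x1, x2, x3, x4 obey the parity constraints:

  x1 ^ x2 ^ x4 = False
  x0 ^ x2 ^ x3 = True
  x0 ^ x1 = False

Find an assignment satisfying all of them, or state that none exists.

x0=T; x1=T; x2=F; x3=F; x4=T

x1 ^ x2 ^ x4 = T ^ F ^ T = False ✓
x0 ^ x2 ^ x3 = T ^ F ^ F = True ✓
x0 ^ x1 = T ^ T = False ✓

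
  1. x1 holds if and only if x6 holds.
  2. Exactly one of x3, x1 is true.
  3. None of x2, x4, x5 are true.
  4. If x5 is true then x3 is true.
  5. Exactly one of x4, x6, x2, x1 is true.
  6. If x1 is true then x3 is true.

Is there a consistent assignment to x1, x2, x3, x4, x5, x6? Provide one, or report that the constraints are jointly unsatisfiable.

Case x1 = True:
  (1) with x1=T forces x6 = True.
  Constraint (5) is violated (x6=T, x1=T) — contradiction.
Case x1 = False:
  (1) with x1=F forces x6 = False.
  (2) with x1=F forces x3 = True.
  (3) forces x2 = False.
  (3) forces x4 = False.
  Constraint (5) is violated (x4=F, x6=F, x2=F, x1=F) — contradiction.
Both cases fail — unsatisfiable.

UNSATISFIABLE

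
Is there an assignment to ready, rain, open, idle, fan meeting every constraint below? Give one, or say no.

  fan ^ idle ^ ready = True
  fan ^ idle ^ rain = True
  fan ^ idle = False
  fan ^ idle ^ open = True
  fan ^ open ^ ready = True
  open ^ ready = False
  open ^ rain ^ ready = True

ready=T, rain=T, open=T, idle=T, fan=T

fan ^ idle ^ ready = T ^ T ^ T = True ✓
fan ^ idle ^ rain = T ^ T ^ T = True ✓
fan ^ idle = T ^ T = False ✓
fan ^ idle ^ open = T ^ T ^ T = True ✓
fan ^ open ^ ready = T ^ T ^ T = True ✓
open ^ ready = T ^ T = False ✓
open ^ rain ^ ready = T ^ T ^ T = True ✓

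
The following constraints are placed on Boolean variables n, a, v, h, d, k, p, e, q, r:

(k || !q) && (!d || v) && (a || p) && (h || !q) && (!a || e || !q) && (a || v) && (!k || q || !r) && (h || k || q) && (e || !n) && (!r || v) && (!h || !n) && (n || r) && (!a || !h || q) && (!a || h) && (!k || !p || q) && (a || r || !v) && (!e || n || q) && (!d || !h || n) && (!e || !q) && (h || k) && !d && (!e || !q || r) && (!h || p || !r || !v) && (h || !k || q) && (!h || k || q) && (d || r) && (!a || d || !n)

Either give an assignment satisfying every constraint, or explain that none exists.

n=F; a=F; v=T; h=T; d=F; k=T; p=T; e=F; q=T; r=T

Unit clause (!d) forces d = False.
In (d || r) only r is left, so r = True.
In (!r || v) only v is left, so v = True.
Try n = True:
  (e || !n) forces e = True.
  (!h || !n) forces h = False.
  (h || !q) forces q = False.
  (!k || q || !r) forces k = False.
  clause (h || k || q) is falsified — backtrack.
So n = False.
Set a = False.
  then (a || p) forces p = True.
Set h = True.
Set k = True.
  then (!k || q || !r) forces q = True.
  then (!e || !q) forces e = False.
All clauses satisfied.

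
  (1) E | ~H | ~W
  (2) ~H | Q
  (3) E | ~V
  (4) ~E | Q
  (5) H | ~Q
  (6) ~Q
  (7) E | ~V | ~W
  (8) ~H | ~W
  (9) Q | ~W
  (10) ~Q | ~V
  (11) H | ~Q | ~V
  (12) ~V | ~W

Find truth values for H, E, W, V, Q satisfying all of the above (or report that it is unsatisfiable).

H = False, E = False, W = False, V = False, Q = False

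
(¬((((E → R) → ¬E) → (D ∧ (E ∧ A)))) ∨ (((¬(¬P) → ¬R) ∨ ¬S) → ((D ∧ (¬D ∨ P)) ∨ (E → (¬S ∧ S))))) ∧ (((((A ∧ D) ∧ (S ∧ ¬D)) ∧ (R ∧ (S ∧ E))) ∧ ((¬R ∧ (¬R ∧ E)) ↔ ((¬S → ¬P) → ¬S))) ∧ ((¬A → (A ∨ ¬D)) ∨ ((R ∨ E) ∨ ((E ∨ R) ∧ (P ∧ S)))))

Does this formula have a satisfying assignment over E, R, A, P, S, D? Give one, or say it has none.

Case D = True: the conjunct ¬D is False.
Case D = False: the conjunct D is False.
Both cases fail — unsatisfiable.

Unsatisfiable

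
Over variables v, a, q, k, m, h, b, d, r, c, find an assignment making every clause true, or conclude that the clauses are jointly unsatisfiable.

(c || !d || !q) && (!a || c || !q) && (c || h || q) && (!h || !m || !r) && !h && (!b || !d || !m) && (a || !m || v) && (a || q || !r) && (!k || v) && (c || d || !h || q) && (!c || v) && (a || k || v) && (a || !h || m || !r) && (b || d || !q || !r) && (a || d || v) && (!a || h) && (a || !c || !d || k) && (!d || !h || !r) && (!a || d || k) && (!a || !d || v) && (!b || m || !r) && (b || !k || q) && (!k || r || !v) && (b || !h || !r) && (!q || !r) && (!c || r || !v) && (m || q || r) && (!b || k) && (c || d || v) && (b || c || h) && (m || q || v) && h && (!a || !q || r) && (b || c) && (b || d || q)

Case h = True:
  Clause (!h) is falsified — contradiction.
Case h = False:
  Clause (h) is falsified — contradiction.
Both cases fail, so the formula is unsatisfiable.

Unsatisfiable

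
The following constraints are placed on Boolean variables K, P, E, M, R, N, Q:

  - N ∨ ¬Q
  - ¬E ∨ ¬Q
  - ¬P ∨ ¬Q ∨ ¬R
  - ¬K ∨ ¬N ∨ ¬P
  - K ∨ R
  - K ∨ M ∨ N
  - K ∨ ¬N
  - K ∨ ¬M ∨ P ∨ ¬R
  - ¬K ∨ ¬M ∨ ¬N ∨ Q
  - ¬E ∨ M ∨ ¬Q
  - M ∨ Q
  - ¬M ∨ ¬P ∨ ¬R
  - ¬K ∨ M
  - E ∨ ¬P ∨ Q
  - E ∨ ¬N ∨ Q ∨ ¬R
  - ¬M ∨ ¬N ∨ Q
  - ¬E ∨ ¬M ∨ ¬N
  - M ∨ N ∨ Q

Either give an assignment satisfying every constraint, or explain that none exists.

K: True; P: True; E: True; M: True; R: False; N: False; Q: False

Set K = True.
  then (¬K ∨ M) forces M = True.
Set P = True.
  then (¬K ∨ ¬N ∨ ¬P) forces N = False.
  then (¬M ∨ ¬P ∨ ¬R) forces R = False.
  then (N ∨ ¬Q) forces Q = False.
  then (E ∨ ¬P ∨ Q) forces E = True.
All clauses satisfied.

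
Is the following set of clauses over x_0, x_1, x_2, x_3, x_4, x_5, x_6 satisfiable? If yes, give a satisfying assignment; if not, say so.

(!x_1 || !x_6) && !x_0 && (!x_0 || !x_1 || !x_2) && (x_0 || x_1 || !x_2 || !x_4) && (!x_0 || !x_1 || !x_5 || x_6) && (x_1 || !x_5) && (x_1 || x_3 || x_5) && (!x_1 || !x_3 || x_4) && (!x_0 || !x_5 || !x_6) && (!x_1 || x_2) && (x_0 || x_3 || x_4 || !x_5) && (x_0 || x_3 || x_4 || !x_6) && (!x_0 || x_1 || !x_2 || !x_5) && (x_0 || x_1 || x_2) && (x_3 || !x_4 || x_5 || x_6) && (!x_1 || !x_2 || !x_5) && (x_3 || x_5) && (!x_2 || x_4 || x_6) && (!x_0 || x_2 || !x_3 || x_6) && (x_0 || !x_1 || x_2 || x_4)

x_0=F, x_1=T, x_2=T, x_3=T, x_4=T, x_5=F, x_6=F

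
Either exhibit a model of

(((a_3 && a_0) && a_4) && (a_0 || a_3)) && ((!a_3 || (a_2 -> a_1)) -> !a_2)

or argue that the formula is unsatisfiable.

a_0: True; a_1: False; a_2: True; a_3: True; a_4: True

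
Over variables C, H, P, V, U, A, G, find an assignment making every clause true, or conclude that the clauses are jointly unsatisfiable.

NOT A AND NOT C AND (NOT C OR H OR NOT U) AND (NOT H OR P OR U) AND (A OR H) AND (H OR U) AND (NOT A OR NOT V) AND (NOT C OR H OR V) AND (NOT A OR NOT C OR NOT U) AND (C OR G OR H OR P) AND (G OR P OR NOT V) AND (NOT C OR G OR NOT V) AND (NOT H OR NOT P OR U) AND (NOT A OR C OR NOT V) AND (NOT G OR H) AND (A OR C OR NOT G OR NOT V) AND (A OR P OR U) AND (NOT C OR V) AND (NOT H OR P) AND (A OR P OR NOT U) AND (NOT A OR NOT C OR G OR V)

C=F, H=T, P=T, V=T, U=T, A=F, G=F

Unit clause (NOT A) forces A = False.
Unit clause (NOT C) forces C = False.
In (A OR H) only H is left, so H = True.
In (NOT H OR P) only P is left, so P = True.
In (NOT H OR NOT P OR U) only U is left, so U = True.
Set V = True.
  then (A OR C OR NOT G OR NOT V) forces G = False.
All clauses satisfied.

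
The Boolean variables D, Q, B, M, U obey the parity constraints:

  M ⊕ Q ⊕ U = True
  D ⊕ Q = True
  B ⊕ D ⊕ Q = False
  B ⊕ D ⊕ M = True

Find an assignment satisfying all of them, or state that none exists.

D = True; Q = False; B = True; M = True; U = False

M ⊕ Q ⊕ U = T ⊕ F ⊕ F = True ✓
D ⊕ Q = T ⊕ F = True ✓
B ⊕ D ⊕ Q = T ⊕ T ⊕ F = False ✓
B ⊕ D ⊕ M = T ⊕ T ⊕ T = True ✓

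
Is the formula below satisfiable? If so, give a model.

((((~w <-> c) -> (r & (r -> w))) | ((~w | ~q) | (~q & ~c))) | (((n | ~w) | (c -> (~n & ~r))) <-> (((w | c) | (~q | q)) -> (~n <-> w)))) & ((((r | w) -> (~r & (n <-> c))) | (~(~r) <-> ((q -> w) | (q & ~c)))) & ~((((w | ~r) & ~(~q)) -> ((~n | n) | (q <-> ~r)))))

No satisfying assignment exists.

The conjunct ~((((w | ~r) & ~(~q)) -> ((~n | n) | (q <-> ~r)))) is unsatisfiable on its own:
  n = True: this becomes ~((((w | ~r) & ~(~q)) -> True)) = False.
  n = False: this becomes ~((((w | ~r) & ~(~q)) -> True)) = False.
So the whole conjunction is unsatisfiable.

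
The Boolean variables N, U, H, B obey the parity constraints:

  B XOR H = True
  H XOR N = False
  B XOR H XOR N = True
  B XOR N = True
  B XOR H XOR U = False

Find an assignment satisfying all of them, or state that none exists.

N: False; U: True; H: False; B: True

B XOR H = T XOR F = True ✓
H XOR N = F XOR F = False ✓
B XOR H XOR N = T XOR F XOR F = True ✓
B XOR N = T XOR F = True ✓
B XOR H XOR U = T XOR F XOR T = False ✓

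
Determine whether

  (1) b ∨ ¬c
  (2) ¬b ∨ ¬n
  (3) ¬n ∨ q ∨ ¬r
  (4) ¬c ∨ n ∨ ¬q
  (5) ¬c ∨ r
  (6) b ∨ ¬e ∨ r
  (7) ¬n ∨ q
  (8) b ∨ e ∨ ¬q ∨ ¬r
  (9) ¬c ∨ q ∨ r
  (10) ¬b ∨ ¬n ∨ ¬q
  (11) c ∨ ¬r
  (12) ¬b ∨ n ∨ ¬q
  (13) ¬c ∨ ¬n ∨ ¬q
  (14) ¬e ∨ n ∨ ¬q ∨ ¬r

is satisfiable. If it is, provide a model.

Set n = True.
  then (¬b ∨ ¬n) forces b = False.
  then (¬n ∨ q) forces q = True.
  then (¬c ∨ ¬n ∨ ¬q) forces c = False.
  then (c ∨ ¬r) forces r = False.
  then (b ∨ ¬e ∨ r) forces e = False.
All clauses satisfied.

n = True, c = False, e = False, q = True, r = False, b = False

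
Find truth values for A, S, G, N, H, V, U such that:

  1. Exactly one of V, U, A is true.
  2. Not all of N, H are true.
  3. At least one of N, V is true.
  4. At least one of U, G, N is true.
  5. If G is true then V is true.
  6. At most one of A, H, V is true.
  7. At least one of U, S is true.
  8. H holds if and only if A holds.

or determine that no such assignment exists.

A: False, S: False, G: False, N: True, H: False, V: False, U: True

  (1) {V, U, A}: 1 true — exactly one ✓
  (2) {N, H}: 1/2 true — not all ✓
  (3) {N, V}: 1 true — at least one ✓
  (4) {U, G, N}: 2 true — at least one ✓
  (5) G=F ⇒ V: vacuous ✓
  (6) {A, H, V}: 0 true — at most one ✓
  (7) {U, S}: 1 true — at least one ✓
  (8) H=F, A=F — same ✓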